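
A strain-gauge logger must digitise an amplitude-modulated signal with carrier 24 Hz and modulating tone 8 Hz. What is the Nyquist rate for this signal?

AM sidebands sit at fc ± fm = 16 Hz and 32 Hz.
Highest-frequency component: 32 Hz.
Nyquist rate = 2 × 32 Hz = 64 Hz.

64 Hz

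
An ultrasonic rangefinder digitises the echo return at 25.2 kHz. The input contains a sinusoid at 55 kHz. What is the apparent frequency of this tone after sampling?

4.6 kHz

55 kHz mod fs = 4.6 kHz.
4.6 kHz ≤ fs/2 = 12.6 kHz, appears at 4.6 kHz.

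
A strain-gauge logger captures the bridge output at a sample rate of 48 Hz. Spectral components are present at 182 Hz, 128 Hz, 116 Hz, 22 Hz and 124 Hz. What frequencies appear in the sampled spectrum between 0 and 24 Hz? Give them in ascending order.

10 Hz, 16 Hz, 20 Hz, 22 Hz

fs/2 = 24 Hz.
182 Hz mod fs = 38 Hz.
38 Hz > fs/2 = 24 Hz, folds to fs − 38 Hz = 10 Hz.
128 Hz mod fs = 32 Hz.
32 Hz > fs/2 = 24 Hz, folds to fs − 32 Hz = 16 Hz.
116 Hz mod fs = 20 Hz.
20 Hz ≤ fs/2 = 24 Hz, appears at 20 Hz.
22 Hz ≤ fs/2 = 24 Hz, passes unchanged.
124 Hz mod fs = 28 Hz.
28 Hz > fs/2 = 24 Hz, folds to fs − 28 Hz = 20 Hz.
Distinct values: {10 Hz, 16 Hz, 20 Hz, 22 Hz}.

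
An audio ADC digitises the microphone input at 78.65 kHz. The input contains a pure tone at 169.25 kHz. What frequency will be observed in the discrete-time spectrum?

11.95 kHz

169.25 kHz mod fs = 11.95 kHz.
11.95 kHz ≤ fs/2 = 39.325 kHz, appears at 11.95 kHz.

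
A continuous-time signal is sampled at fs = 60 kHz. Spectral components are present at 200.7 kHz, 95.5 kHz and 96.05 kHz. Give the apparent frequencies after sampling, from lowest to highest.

20.7 kHz, 23.95 kHz, 24.5 kHz

fs/2 = 30 kHz.
200.7 kHz mod fs = 20.7 kHz.
20.7 kHz ≤ fs/2 = 30 kHz, appears at 20.7 kHz.
95.5 kHz mod fs = 35.5 kHz.
35.5 kHz > fs/2 = 30 kHz, folds to fs − 35.5 kHz = 24.5 kHz.
96.05 kHz mod fs = 36.05 kHz.
36.05 kHz > fs/2 = 30 kHz, folds to fs − 36.05 kHz = 23.95 kHz.
Distinct values: {20.7 kHz, 23.95 kHz, 24.5 kHz}.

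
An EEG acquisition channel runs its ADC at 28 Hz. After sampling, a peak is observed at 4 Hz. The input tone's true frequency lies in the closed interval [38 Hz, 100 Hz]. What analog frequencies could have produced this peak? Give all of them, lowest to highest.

Frequencies that alias to 4 Hz are k·fs ± 4 Hz for integer k ≥ 0.
k=0: 4 Hz.
k=1: 24 Hz, 32 Hz.
k=2: 52 Hz, 60 Hz.
k=3: 80 Hz, 88 Hz.
k=4: 108 Hz, 116 Hz.
Within [38 Hz, 100 Hz]: 52 Hz, 60 Hz, 80 Hz, 88 Hz.

52 Hz, 60 Hz, 80 Hz, 88 Hz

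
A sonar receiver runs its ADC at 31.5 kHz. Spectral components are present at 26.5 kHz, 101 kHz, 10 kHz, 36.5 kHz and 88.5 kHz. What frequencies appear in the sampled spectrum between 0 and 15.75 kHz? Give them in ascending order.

5 kHz, 6 kHz, 6.5 kHz, 10 kHz

fs/2 = 15.75 kHz.
26.5 kHz > fs/2 = 15.75 kHz, folds to fs − 26.5 kHz = 5 kHz.
101 kHz mod fs = 6.5 kHz.
6.5 kHz ≤ fs/2 = 15.75 kHz, appears at 6.5 kHz.
10 kHz ≤ fs/2 = 15.75 kHz, passes unchanged.
36.5 kHz mod fs = 5 kHz.
5 kHz ≤ fs/2 = 15.75 kHz, appears at 5 kHz.
88.5 kHz mod fs = 25.5 kHz.
25.5 kHz > fs/2 = 15.75 kHz, folds to fs − 25.5 kHz = 6 kHz.
Distinct values: {5 kHz, 6 kHz, 6.5 kHz, 10 kHz}.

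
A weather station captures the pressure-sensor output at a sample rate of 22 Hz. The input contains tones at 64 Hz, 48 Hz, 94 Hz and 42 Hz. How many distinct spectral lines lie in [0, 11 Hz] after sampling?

fs/2 = 11 Hz.
64 Hz mod fs = 20 Hz.
20 Hz > fs/2 = 11 Hz, folds to fs − 20 Hz = 2 Hz.
48 Hz mod fs = 4 Hz.
4 Hz ≤ fs/2 = 11 Hz, appears at 4 Hz.
94 Hz mod fs = 6 Hz.
6 Hz ≤ fs/2 = 11 Hz, appears at 6 Hz.
42 Hz mod fs = 20 Hz.
20 Hz > fs/2 = 11 Hz, folds to fs − 20 Hz = 2 Hz.
Distinct values: {2 Hz, 4 Hz, 6 Hz} → 3.

3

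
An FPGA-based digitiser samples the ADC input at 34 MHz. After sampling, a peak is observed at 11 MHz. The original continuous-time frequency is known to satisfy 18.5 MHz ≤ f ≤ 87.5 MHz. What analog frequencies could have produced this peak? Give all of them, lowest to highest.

Frequencies that alias to 11 MHz are k·fs ± 11 MHz for integer k ≥ 0.
k=0: 11 MHz.
k=1: 23 MHz, 45 MHz.
k=2: 57 MHz, 79 MHz.
k=3: 91 MHz, 113 MHz.
Within [18.5 MHz, 87.5 MHz]: 23 MHz, 45 MHz, 57 MHz, 79 MHz.

23 MHz, 45 MHz, 57 MHz, 79 MHz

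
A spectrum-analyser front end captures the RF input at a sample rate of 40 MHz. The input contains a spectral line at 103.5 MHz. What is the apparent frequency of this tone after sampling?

103.5 MHz mod fs = 23.5 MHz.
23.5 MHz > fs/2 = 20 MHz, folds to fs − 23.5 MHz = 16.5 MHz.

16.5 MHz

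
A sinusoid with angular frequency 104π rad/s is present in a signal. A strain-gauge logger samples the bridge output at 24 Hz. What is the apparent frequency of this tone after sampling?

ω = 104π rad/s → f = ω/(2π) = 52 Hz.
52 Hz mod fs = 4 Hz.
4 Hz ≤ fs/2 = 12 Hz, appears at 4 Hz.

4 Hz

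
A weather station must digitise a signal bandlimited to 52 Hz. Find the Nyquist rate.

104 Hz

Nyquist rate = 2 × 52 Hz = 104 Hz.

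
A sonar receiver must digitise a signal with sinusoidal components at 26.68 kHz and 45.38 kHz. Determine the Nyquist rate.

Highest-frequency component: 45.38 kHz.
Nyquist rate = 2 × 45.38 kHz = 90.76 kHz.

90.76 kHz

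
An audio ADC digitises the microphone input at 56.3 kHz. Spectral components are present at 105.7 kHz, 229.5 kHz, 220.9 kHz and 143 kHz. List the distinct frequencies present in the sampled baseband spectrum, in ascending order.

fs/2 = 28.15 kHz.
105.7 kHz mod fs = 49.4 kHz.
49.4 kHz > fs/2 = 28.15 kHz, folds to fs − 49.4 kHz = 6.9 kHz.
229.5 kHz mod fs = 4.3 kHz.
4.3 kHz ≤ fs/2 = 28.15 kHz, appears at 4.3 kHz.
220.9 kHz mod fs = 52 kHz.
52 kHz > fs/2 = 28.15 kHz, folds to fs − 52 kHz = 4.3 kHz.
143 kHz mod fs = 30.4 kHz.
30.4 kHz > fs/2 = 28.15 kHz, folds to fs − 30.4 kHz = 25.9 kHz.
Distinct values: {4.3 kHz, 6.9 kHz, 25.9 kHz}.

4.3 kHz, 6.9 kHz, 25.9 kHz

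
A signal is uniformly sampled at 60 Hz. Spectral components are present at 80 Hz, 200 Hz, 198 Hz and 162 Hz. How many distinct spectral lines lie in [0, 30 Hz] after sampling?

fs/2 = 30 Hz.
80 Hz mod fs = 20 Hz.
20 Hz ≤ fs/2 = 30 Hz, appears at 20 Hz.
200 Hz mod fs = 20 Hz.
20 Hz ≤ fs/2 = 30 Hz, appears at 20 Hz.
198 Hz mod fs = 18 Hz.
18 Hz ≤ fs/2 = 30 Hz, appears at 18 Hz.
162 Hz mod fs = 42 Hz.
42 Hz > fs/2 = 30 Hz, folds to fs − 42 Hz = 18 Hz.
Distinct values: {18 Hz, 20 Hz} → 2.

2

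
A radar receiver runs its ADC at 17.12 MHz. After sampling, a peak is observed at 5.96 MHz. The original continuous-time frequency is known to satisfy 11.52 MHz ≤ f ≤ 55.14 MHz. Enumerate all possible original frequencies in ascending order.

23.08 MHz, 28.28 MHz, 40.2 MHz, 45.4 MHz

Frequencies that alias to 5.96 MHz are k·fs ± 5.96 MHz for integer k ≥ 0.
k=0: 5.96 MHz.
k=1: 11.16 MHz, 23.08 MHz.
k=2: 28.28 MHz, 40.2 MHz.
k=3: 45.4 MHz, 57.32 MHz.
k=4: 62.52 MHz, 74.44 MHz.
Within [11.52 MHz, 55.14 MHz]: 23.08 MHz, 28.28 MHz, 40.2 MHz, 45.4 MHz.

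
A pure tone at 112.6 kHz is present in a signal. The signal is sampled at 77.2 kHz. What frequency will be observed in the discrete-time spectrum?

35.4 kHz

112.6 kHz mod fs = 35.4 kHz.
35.4 kHz ≤ fs/2 = 38.6 kHz, appears at 35.4 kHz.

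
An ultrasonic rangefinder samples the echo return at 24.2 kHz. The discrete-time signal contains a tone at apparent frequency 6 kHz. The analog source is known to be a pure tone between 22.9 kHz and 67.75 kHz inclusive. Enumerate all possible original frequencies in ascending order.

30.2 kHz, 42.4 kHz, 54.4 kHz, 66.6 kHz

Frequencies that alias to 6 kHz are k·fs ± 6 kHz for integer k ≥ 0.
k=0: 6 kHz.
k=1: 18.2 kHz, 30.2 kHz.
k=2: 42.4 kHz, 54.4 kHz.
k=3: 66.6 kHz, 78.6 kHz.
k=4: 90.8 kHz, 102.8 kHz.
Within [22.9 kHz, 67.75 kHz]: 30.2 kHz, 42.4 kHz, 54.4 kHz, 66.6 kHz.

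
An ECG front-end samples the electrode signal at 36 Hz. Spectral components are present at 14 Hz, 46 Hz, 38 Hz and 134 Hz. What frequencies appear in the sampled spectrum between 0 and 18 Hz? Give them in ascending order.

fs/2 = 18 Hz.
14 Hz ≤ fs/2 = 18 Hz, passes unchanged.
46 Hz mod fs = 10 Hz.
10 Hz ≤ fs/2 = 18 Hz, appears at 10 Hz.
38 Hz mod fs = 2 Hz.
2 Hz ≤ fs/2 = 18 Hz, appears at 2 Hz.
134 Hz mod fs = 26 Hz.
26 Hz > fs/2 = 18 Hz, folds to fs − 26 Hz = 10 Hz.
Distinct values: {2 Hz, 10 Hz, 14 Hz}.

2 Hz, 10 Hz, 14 Hz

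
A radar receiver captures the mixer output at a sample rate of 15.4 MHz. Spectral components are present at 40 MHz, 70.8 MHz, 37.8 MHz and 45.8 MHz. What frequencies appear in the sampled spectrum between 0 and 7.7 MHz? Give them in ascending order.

0.4 MHz, 6.2 MHz, 7 MHz

fs/2 = 7.7 MHz.
40 MHz mod fs = 9.2 MHz.
9.2 MHz > fs/2 = 7.7 MHz, folds to fs − 9.2 MHz = 6.2 MHz.
70.8 MHz mod fs = 9.2 MHz.
9.2 MHz > fs/2 = 7.7 MHz, folds to fs − 9.2 MHz = 6.2 MHz.
37.8 MHz mod fs = 7 MHz.
7 MHz ≤ fs/2 = 7.7 MHz, appears at 7 MHz.
45.8 MHz mod fs = 15 MHz.
15 MHz > fs/2 = 7.7 MHz, folds to fs − 15 MHz = 0.4 MHz.
Distinct values: {0.4 MHz, 6.2 MHz, 7 MHz}.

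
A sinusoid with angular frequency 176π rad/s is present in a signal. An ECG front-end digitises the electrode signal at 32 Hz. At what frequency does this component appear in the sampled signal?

8 Hz

ω = 176π rad/s → f = ω/(2π) = 88 Hz.
88 Hz mod fs = 24 Hz.
24 Hz > fs/2 = 16 Hz, folds to fs − 24 Hz = 8 Hz.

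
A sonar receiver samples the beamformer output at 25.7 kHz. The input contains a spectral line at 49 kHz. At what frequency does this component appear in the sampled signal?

49 kHz mod fs = 23.3 kHz.
23.3 kHz > fs/2 = 12.85 kHz, folds to fs − 23.3 kHz = 2.4 kHz.

2.4 kHz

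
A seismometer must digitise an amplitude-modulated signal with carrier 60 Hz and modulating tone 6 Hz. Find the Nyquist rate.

132 Hz

AM sidebands sit at fc ± fm = 54 Hz and 66 Hz.
Highest-frequency component: 66 Hz.
Nyquist rate = 2 × 66 Hz = 132 Hz.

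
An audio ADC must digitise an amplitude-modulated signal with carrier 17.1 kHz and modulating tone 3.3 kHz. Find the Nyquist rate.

40.8 kHz

AM sidebands sit at fc ± fm = 13.8 kHz and 20.4 kHz.
Highest-frequency component: 20.4 kHz.
Nyquist rate = 2 × 20.4 kHz = 40.8 kHz.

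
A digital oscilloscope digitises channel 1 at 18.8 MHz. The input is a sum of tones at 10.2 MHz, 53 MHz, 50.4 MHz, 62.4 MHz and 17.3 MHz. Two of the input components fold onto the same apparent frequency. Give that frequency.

fs/2 = 9.4 MHz.
10.2 MHz > fs/2 = 9.4 MHz, folds to fs − 10.2 MHz = 8.6 MHz.
53 MHz mod fs = 15.4 MHz.
15.4 MHz > fs/2 = 9.4 MHz, folds to fs − 15.4 MHz = 3.4 MHz.
50.4 MHz mod fs = 12.8 MHz.
12.8 MHz > fs/2 = 9.4 MHz, folds to fs − 12.8 MHz = 6 MHz.
62.4 MHz mod fs = 6 MHz.
6 MHz ≤ fs/2 = 9.4 MHz, appears at 6 MHz.
17.3 MHz > fs/2 = 9.4 MHz, folds to fs − 17.3 MHz = 1.5 MHz.
50.4 MHz and 62.4 MHz both map to 6 MHz.

6 MHz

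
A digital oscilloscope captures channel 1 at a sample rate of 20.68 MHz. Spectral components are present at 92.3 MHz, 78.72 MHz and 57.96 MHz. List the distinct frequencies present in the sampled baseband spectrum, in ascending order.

fs/2 = 10.34 MHz.
92.3 MHz mod fs = 9.58 MHz.
9.58 MHz ≤ fs/2 = 10.34 MHz, appears at 9.58 MHz.
78.72 MHz mod fs = 16.68 MHz.
16.68 MHz > fs/2 = 10.34 MHz, folds to fs − 16.68 MHz = 4 MHz.
57.96 MHz mod fs = 16.6 MHz.
16.6 MHz > fs/2 = 10.34 MHz, folds to fs − 16.6 MHz = 4.08 MHz.
Distinct values: {4 MHz, 4.08 MHz, 9.58 MHz}.

4 MHz, 4.08 MHz, 9.58 MHz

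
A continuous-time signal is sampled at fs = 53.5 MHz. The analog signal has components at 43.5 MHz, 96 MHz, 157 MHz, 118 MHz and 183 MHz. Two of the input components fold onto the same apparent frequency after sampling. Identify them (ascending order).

fs/2 = 26.75 MHz.
43.5 MHz > fs/2 = 26.75 MHz, folds to fs − 43.5 MHz = 10 MHz.
96 MHz mod fs = 42.5 MHz.
42.5 MHz > fs/2 = 26.75 MHz, folds to fs − 42.5 MHz = 11 MHz.
157 MHz mod fs = 50 MHz.
50 MHz > fs/2 = 26.75 MHz, folds to fs − 50 MHz = 3.5 MHz.
118 MHz mod fs = 11 MHz.
11 MHz ≤ fs/2 = 26.75 MHz, appears at 11 MHz.
183 MHz mod fs = 22.5 MHz.
22.5 MHz ≤ fs/2 = 26.75 MHz, appears at 22.5 MHz.
96 MHz and 118 MHz both map to 11 MHz.

96 MHz, 118 MHz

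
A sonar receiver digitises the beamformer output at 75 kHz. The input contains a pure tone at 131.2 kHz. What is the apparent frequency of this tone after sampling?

18.8 kHz

131.2 kHz mod fs = 56.2 kHz.
56.2 kHz > fs/2 = 37.5 kHz, folds to fs − 56.2 kHz = 18.8 kHz.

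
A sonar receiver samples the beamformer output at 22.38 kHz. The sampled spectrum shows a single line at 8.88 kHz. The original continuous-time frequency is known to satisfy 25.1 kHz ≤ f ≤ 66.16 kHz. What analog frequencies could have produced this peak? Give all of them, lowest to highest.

31.26 kHz, 35.88 kHz, 53.64 kHz, 58.26 kHz

Frequencies that alias to 8.88 kHz are k·fs ± 8.88 kHz for integer k ≥ 0.
k=0: 8.88 kHz.
k=1: 13.5 kHz, 31.26 kHz.
k=2: 35.88 kHz, 53.64 kHz.
k=3: 58.26 kHz, 76.02 kHz.
k=4: 80.64 kHz, 98.4 kHz.
Within [25.1 kHz, 66.16 kHz]: 31.26 kHz, 35.88 kHz, 53.64 kHz, 58.26 kHz.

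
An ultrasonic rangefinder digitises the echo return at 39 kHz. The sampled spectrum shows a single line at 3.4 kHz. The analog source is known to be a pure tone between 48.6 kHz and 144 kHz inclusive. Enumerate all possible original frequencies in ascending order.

74.6 kHz, 81.4 kHz, 113.6 kHz, 120.4 kHz

Frequencies that alias to 3.4 kHz are k·fs ± 3.4 kHz for integer k ≥ 0.
k=0: 3.4 kHz.
k=1: 35.6 kHz, 42.4 kHz.
k=2: 74.6 kHz, 81.4 kHz.
k=3: 113.6 kHz, 120.4 kHz.
k=4: 152.6 kHz, 159.4 kHz.
Within [48.6 kHz, 144 kHz]: 74.6 kHz, 81.4 kHz, 113.6 kHz, 120.4 kHz.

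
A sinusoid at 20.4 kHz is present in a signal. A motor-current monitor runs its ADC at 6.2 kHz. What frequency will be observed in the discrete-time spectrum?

20.4 kHz mod fs = 1.8 kHz.
1.8 kHz ≤ fs/2 = 3.1 kHz, appears at 1.8 kHz.

1.8 kHz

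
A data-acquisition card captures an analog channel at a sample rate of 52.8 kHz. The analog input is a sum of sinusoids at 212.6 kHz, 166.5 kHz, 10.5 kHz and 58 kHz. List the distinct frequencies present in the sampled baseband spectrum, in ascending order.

fs/2 = 26.4 kHz.
212.6 kHz mod fs = 1.4 kHz.
1.4 kHz ≤ fs/2 = 26.4 kHz, appears at 1.4 kHz.
166.5 kHz mod fs = 8.1 kHz.
8.1 kHz ≤ fs/2 = 26.4 kHz, appears at 8.1 kHz.
10.5 kHz ≤ fs/2 = 26.4 kHz, passes unchanged.
58 kHz mod fs = 5.2 kHz.
5.2 kHz ≤ fs/2 = 26.4 kHz, appears at 5.2 kHz.
Distinct values: {1.4 kHz, 5.2 kHz, 8.1 kHz, 10.5 kHz}.

1.4 kHz, 5.2 kHz, 8.1 kHz, 10.5 kHz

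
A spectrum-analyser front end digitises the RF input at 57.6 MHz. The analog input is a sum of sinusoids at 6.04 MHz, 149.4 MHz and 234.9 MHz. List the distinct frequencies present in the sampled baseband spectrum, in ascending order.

4.5 MHz, 6.04 MHz, 23.4 MHz

fs/2 = 28.8 MHz.
6.04 MHz ≤ fs/2 = 28.8 MHz, passes unchanged.
149.4 MHz mod fs = 34.2 MHz.
34.2 MHz > fs/2 = 28.8 MHz, folds to fs − 34.2 MHz = 23.4 MHz.
234.9 MHz mod fs = 4.5 MHz.
4.5 MHz ≤ fs/2 = 28.8 MHz, appears at 4.5 MHz.
Distinct values: {4.5 MHz, 6.04 MHz, 23.4 MHz}.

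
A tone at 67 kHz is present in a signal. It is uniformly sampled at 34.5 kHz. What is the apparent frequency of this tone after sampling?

2 kHz

67 kHz mod fs = 32.5 kHz.
32.5 kHz > fs/2 = 17.25 kHz, folds to fs − 32.5 kHz = 2 kHz.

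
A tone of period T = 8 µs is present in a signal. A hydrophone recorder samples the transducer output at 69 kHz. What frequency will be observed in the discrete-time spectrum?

13 kHz

T = 8 µs → f = 1/T = 125 kHz.
125 kHz mod fs = 56 kHz.
56 kHz > fs/2 = 34.5 kHz, folds to fs − 56 kHz = 13 kHz.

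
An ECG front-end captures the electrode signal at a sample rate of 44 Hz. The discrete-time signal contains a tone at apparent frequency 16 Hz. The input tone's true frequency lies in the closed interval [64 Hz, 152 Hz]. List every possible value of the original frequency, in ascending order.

Frequencies that alias to 16 Hz are k·fs ± 16 Hz for integer k ≥ 0.
k=0: 16 Hz.
k=1: 28 Hz, 60 Hz.
k=2: 72 Hz, 104 Hz.
k=3: 116 Hz, 148 Hz.
k=4: 160 Hz, 192 Hz.
Within [64 Hz, 152 Hz]: 72 Hz, 104 Hz, 116 Hz, 148 Hz.

72 Hz, 104 Hz, 116 Hz, 148 Hz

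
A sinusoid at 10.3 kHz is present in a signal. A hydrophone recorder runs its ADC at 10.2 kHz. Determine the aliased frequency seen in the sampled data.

10.3 kHz mod fs = 0.1 kHz.
0.1 kHz ≤ fs/2 = 5.1 kHz, appears at 0.1 kHz.

0.1 kHz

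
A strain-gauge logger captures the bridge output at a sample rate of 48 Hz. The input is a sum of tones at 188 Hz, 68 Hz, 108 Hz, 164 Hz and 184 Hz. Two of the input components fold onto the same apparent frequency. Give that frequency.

fs/2 = 24 Hz.
188 Hz mod fs = 44 Hz.
44 Hz > fs/2 = 24 Hz, folds to fs − 44 Hz = 4 Hz.
68 Hz mod fs = 20 Hz.
20 Hz ≤ fs/2 = 24 Hz, appears at 20 Hz.
108 Hz mod fs = 12 Hz.
12 Hz ≤ fs/2 = 24 Hz, appears at 12 Hz.
164 Hz mod fs = 20 Hz.
20 Hz ≤ fs/2 = 24 Hz, appears at 20 Hz.
184 Hz mod fs = 40 Hz.
40 Hz > fs/2 = 24 Hz, folds to fs − 40 Hz = 8 Hz.
68 Hz and 164 Hz both map to 20 Hz.

20 Hz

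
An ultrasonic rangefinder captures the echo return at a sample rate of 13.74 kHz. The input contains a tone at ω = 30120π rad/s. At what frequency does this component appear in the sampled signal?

ω = 30120π rad/s → f = ω/(2π) = 15060 Hz = 15.06 kHz.
15.06 kHz mod fs = 1.32 kHz.
1.32 kHz ≤ fs/2 = 6.87 kHz, appears at 1.32 kHz.

1.32 kHz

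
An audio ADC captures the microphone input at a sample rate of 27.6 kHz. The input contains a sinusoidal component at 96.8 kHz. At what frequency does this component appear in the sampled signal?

96.8 kHz mod fs = 14 kHz.
14 kHz > fs/2 = 13.8 kHz, folds to fs − 14 kHz = 13.6 kHz.

13.6 kHz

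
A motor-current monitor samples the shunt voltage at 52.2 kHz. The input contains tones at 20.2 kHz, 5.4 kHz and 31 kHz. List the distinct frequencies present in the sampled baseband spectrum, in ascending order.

fs/2 = 26.1 kHz.
20.2 kHz ≤ fs/2 = 26.1 kHz, passes unchanged.
5.4 kHz ≤ fs/2 = 26.1 kHz, passes unchanged.
31 kHz > fs/2 = 26.1 kHz, folds to fs − 31 kHz = 21.2 kHz.
Distinct values: {5.4 kHz, 20.2 kHz, 21.2 kHz}.

5.4 kHz, 20.2 kHz, 21.2 kHz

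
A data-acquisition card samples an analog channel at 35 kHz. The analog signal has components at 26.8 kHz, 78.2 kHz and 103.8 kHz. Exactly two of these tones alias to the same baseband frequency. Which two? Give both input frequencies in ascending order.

26.8 kHz, 78.2 kHz

fs/2 = 17.5 kHz.
26.8 kHz > fs/2 = 17.5 kHz, folds to fs − 26.8 kHz = 8.2 kHz.
78.2 kHz mod fs = 8.2 kHz.
8.2 kHz ≤ fs/2 = 17.5 kHz, appears at 8.2 kHz.
103.8 kHz mod fs = 33.8 kHz.
33.8 kHz > fs/2 = 17.5 kHz, folds to fs − 33.8 kHz = 1.2 kHz.
26.8 kHz and 78.2 kHz both map to 8.2 kHz.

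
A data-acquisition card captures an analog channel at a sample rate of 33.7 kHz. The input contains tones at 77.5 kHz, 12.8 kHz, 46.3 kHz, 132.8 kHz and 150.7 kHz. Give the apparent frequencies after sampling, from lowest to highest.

fs/2 = 16.85 kHz.
77.5 kHz mod fs = 10.1 kHz.
10.1 kHz ≤ fs/2 = 16.85 kHz, appears at 10.1 kHz.
12.8 kHz ≤ fs/2 = 16.85 kHz, passes unchanged.
46.3 kHz mod fs = 12.6 kHz.
12.6 kHz ≤ fs/2 = 16.85 kHz, appears at 12.6 kHz.
132.8 kHz mod fs = 31.7 kHz.
31.7 kHz > fs/2 = 16.85 kHz, folds to fs − 31.7 kHz = 2 kHz.
150.7 kHz mod fs = 15.9 kHz.
15.9 kHz ≤ fs/2 = 16.85 kHz, appears at 15.9 kHz.
Distinct values: {2 kHz, 10.1 kHz, 12.6 kHz, 12.8 kHz, 15.9 kHz}.

2 kHz, 10.1 kHz, 12.6 kHz, 12.8 kHz, 15.9 kHz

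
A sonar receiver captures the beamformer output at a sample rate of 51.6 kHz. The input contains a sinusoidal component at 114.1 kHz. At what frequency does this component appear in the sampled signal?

10.9 kHz

114.1 kHz mod fs = 10.9 kHz.
10.9 kHz ≤ fs/2 = 25.8 kHz, appears at 10.9 kHz.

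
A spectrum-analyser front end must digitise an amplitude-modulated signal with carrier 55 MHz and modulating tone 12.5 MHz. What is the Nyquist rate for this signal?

135 MHz

AM sidebands sit at fc ± fm = 42.5 MHz and 67.5 MHz.
Highest-frequency component: 67.5 MHz.
Nyquist rate = 2 × 67.5 MHz = 135 MHz.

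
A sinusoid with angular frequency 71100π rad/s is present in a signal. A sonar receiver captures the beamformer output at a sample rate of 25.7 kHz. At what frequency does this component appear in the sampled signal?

ω = 71100π rad/s → f = ω/(2π) = 35550 Hz = 35.55 kHz.
35.55 kHz mod fs = 9.85 kHz.
9.85 kHz ≤ fs/2 = 12.85 kHz, appears at 9.85 kHz.

9.85 kHz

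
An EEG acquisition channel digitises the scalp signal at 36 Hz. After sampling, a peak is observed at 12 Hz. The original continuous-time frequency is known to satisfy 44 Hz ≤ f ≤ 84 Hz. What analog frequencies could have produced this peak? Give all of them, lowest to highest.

48 Hz, 60 Hz, 84 Hz

Frequencies that alias to 12 Hz are k·fs ± 12 Hz for integer k ≥ 0.
k=0: 12 Hz.
k=1: 24 Hz, 48 Hz.
k=2: 60 Hz, 84 Hz.
k=3: 96 Hz, 120 Hz.
Within [44 Hz, 84 Hz]: 48 Hz, 60 Hz, 84 Hz.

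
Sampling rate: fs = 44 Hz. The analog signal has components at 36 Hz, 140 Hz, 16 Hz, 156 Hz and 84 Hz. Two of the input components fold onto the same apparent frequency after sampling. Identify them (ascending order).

fs/2 = 22 Hz.
36 Hz > fs/2 = 22 Hz, folds to fs − 36 Hz = 8 Hz.
140 Hz mod fs = 8 Hz.
8 Hz ≤ fs/2 = 22 Hz, appears at 8 Hz.
16 Hz ≤ fs/2 = 22 Hz, passes unchanged.
156 Hz mod fs = 24 Hz.
24 Hz > fs/2 = 22 Hz, folds to fs − 24 Hz = 20 Hz.
84 Hz mod fs = 40 Hz.
40 Hz > fs/2 = 22 Hz, folds to fs − 40 Hz = 4 Hz.
36 Hz and 140 Hz both map to 8 Hz.

36 Hz, 140 Hz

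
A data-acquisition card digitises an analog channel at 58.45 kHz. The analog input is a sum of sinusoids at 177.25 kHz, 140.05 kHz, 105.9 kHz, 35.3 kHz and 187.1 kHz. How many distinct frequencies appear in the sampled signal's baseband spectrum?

4

fs/2 = 29.225 kHz.
177.25 kHz mod fs = 1.9 kHz.
1.9 kHz ≤ fs/2 = 29.225 kHz, appears at 1.9 kHz.
140.05 kHz mod fs = 23.15 kHz.
23.15 kHz ≤ fs/2 = 29.225 kHz, appears at 23.15 kHz.
105.9 kHz mod fs = 47.45 kHz.
47.45 kHz > fs/2 = 29.225 kHz, folds to fs − 47.45 kHz = 11 kHz.
35.3 kHz > fs/2 = 29.225 kHz, folds to fs − 35.3 kHz = 23.15 kHz.
187.1 kHz mod fs = 11.75 kHz.
11.75 kHz ≤ fs/2 = 29.225 kHz, appears at 11.75 kHz.
Distinct values: {1.9 kHz, 11 kHz, 11.75 kHz, 23.15 kHz} → 4.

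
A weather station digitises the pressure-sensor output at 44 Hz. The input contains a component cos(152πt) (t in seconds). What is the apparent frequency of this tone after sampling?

ω = 152π rad/s → f = ω/(2π) = 76 Hz.
76 Hz mod fs = 32 Hz.
32 Hz > fs/2 = 22 Hz, folds to fs − 32 Hz = 12 Hz.

12 Hz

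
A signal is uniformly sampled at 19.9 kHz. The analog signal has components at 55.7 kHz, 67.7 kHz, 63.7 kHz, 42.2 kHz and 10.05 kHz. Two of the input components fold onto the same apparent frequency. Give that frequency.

4 kHz

fs/2 = 9.95 kHz.
55.7 kHz mod fs = 15.9 kHz.
15.9 kHz > fs/2 = 9.95 kHz, folds to fs − 15.9 kHz = 4 kHz.
67.7 kHz mod fs = 8 kHz.
8 kHz ≤ fs/2 = 9.95 kHz, appears at 8 kHz.
63.7 kHz mod fs = 4 kHz.
4 kHz ≤ fs/2 = 9.95 kHz, appears at 4 kHz.
42.2 kHz mod fs = 2.4 kHz.
2.4 kHz ≤ fs/2 = 9.95 kHz, appears at 2.4 kHz.
10.05 kHz > fs/2 = 9.95 kHz, folds to fs − 10.05 kHz = 9.85 kHz.
55.7 kHz and 63.7 kHz both map to 4 kHz.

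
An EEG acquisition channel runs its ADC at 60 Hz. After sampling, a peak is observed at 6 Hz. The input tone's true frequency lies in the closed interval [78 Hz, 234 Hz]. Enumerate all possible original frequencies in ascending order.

Frequencies that alias to 6 Hz are k·fs ± 6 Hz for integer k ≥ 0.
k=0: 6 Hz.
k=1: 54 Hz, 66 Hz.
k=2: 114 Hz, 126 Hz.
k=3: 174 Hz, 186 Hz.
k=4: 234 Hz, 246 Hz.
k=5: 294 Hz, 306 Hz.
Within [78 Hz, 234 Hz]: 114 Hz, 126 Hz, 174 Hz, 186 Hz, 234 Hz.

114 Hz, 126 Hz, 174 Hz, 186 Hz, 234 Hz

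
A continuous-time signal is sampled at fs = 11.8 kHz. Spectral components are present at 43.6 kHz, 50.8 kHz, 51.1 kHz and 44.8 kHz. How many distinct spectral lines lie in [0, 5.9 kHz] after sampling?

fs/2 = 5.9 kHz.
43.6 kHz mod fs = 8.2 kHz.
8.2 kHz > fs/2 = 5.9 kHz, folds to fs − 8.2 kHz = 3.6 kHz.
50.8 kHz mod fs = 3.6 kHz.
3.6 kHz ≤ fs/2 = 5.9 kHz, appears at 3.6 kHz.
51.1 kHz mod fs = 3.9 kHz.
3.9 kHz ≤ fs/2 = 5.9 kHz, appears at 3.9 kHz.
44.8 kHz mod fs = 9.4 kHz.
9.4 kHz > fs/2 = 5.9 kHz, folds to fs − 9.4 kHz = 2.4 kHz.
Distinct values: {2.4 kHz, 3.6 kHz, 3.9 kHz} → 3.

3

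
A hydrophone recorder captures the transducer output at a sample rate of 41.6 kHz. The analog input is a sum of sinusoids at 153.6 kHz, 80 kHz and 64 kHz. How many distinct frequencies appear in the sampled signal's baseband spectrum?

fs/2 = 20.8 kHz.
153.6 kHz mod fs = 28.8 kHz.
28.8 kHz > fs/2 = 20.8 kHz, folds to fs − 28.8 kHz = 12.8 kHz.
80 kHz mod fs = 38.4 kHz.
38.4 kHz > fs/2 = 20.8 kHz, folds to fs − 38.4 kHz = 3.2 kHz.
64 kHz mod fs = 22.4 kHz.
22.4 kHz > fs/2 = 20.8 kHz, folds to fs − 22.4 kHz = 19.2 kHz.
Distinct values: {3.2 kHz, 12.8 kHz, 19.2 kHz} → 3.

3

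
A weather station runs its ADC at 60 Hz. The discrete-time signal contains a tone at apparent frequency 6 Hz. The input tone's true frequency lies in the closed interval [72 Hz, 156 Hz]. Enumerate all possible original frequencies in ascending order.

Frequencies that alias to 6 Hz are k·fs ± 6 Hz for integer k ≥ 0.
k=0: 6 Hz.
k=1: 54 Hz, 66 Hz.
k=2: 114 Hz, 126 Hz.
k=3: 174 Hz, 186 Hz.
Within [72 Hz, 156 Hz]: 114 Hz, 126 Hz.

114 Hz, 126 Hz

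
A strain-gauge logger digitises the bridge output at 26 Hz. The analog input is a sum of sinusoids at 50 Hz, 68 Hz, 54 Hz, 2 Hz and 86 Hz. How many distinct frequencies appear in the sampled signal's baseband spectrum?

3

fs/2 = 13 Hz.
50 Hz mod fs = 24 Hz.
24 Hz > fs/2 = 13 Hz, folds to fs − 24 Hz = 2 Hz.
68 Hz mod fs = 16 Hz.
16 Hz > fs/2 = 13 Hz, folds to fs − 16 Hz = 10 Hz.
54 Hz mod fs = 2 Hz.
2 Hz ≤ fs/2 = 13 Hz, appears at 2 Hz.
2 Hz ≤ fs/2 = 13 Hz, passes unchanged.
86 Hz mod fs = 8 Hz.
8 Hz ≤ fs/2 = 13 Hz, appears at 8 Hz.
Distinct values: {2 Hz, 8 Hz, 10 Hz} → 3.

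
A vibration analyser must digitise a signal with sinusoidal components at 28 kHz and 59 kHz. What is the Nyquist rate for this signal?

Highest-frequency component: 59 kHz.
Nyquist rate = 2 × 59 kHz = 118 kHz.

118 kHz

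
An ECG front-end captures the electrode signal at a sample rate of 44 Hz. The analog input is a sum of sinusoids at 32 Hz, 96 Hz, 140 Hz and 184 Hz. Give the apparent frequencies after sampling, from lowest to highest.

fs/2 = 22 Hz.
32 Hz > fs/2 = 22 Hz, folds to fs − 32 Hz = 12 Hz.
96 Hz mod fs = 8 Hz.
8 Hz ≤ fs/2 = 22 Hz, appears at 8 Hz.
140 Hz mod fs = 8 Hz.
8 Hz ≤ fs/2 = 22 Hz, appears at 8 Hz.
184 Hz mod fs = 8 Hz.
8 Hz ≤ fs/2 = 22 Hz, appears at 8 Hz.
Distinct values: {8 Hz, 12 Hz}.

8 Hz, 12 Hz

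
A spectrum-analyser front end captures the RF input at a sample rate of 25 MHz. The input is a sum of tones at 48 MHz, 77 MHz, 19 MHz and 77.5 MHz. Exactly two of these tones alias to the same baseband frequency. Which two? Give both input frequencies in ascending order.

fs/2 = 12.5 MHz.
48 MHz mod fs = 23 MHz.
23 MHz > fs/2 = 12.5 MHz, folds to fs − 23 MHz = 2 MHz.
77 MHz mod fs = 2 MHz.
2 MHz ≤ fs/2 = 12.5 MHz, appears at 2 MHz.
19 MHz > fs/2 = 12.5 MHz, folds to fs − 19 MHz = 6 MHz.
77.5 MHz mod fs = 2.5 MHz.
2.5 MHz ≤ fs/2 = 12.5 MHz, appears at 2.5 MHz.
48 MHz and 77 MHz both map to 2 MHz.

48 MHz, 77 MHz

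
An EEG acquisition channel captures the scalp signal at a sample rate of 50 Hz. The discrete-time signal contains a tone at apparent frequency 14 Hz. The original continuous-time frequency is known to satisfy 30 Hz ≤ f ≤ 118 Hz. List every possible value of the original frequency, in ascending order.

Frequencies that alias to 14 Hz are k·fs ± 14 Hz for integer k ≥ 0.
k=0: 14 Hz.
k=1: 36 Hz, 64 Hz.
k=2: 86 Hz, 114 Hz.
k=3: 136 Hz, 164 Hz.
Within [30 Hz, 118 Hz]: 36 Hz, 64 Hz, 86 Hz, 114 Hz.

36 Hz, 64 Hz, 86 Hz, 114 Hz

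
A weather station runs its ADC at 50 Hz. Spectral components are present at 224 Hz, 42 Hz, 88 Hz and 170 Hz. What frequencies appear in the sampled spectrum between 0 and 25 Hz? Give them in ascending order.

fs/2 = 25 Hz.
224 Hz mod fs = 24 Hz.
24 Hz ≤ fs/2 = 25 Hz, appears at 24 Hz.
42 Hz > fs/2 = 25 Hz, folds to fs − 42 Hz = 8 Hz.
88 Hz mod fs = 38 Hz.
38 Hz > fs/2 = 25 Hz, folds to fs − 38 Hz = 12 Hz.
170 Hz mod fs = 20 Hz.
20 Hz ≤ fs/2 = 25 Hz, appears at 20 Hz.
Distinct values: {8 Hz, 12 Hz, 20 Hz, 24 Hz}.

8 Hz, 12 Hz, 20 Hz, 24 Hz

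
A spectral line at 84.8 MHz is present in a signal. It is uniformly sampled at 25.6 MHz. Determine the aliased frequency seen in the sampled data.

8 MHz

84.8 MHz mod fs = 8 MHz.
8 MHz ≤ fs/2 = 12.8 MHz, appears at 8 MHz.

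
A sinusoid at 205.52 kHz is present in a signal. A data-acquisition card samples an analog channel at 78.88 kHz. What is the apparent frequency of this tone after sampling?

31.12 kHz

205.52 kHz mod fs = 47.76 kHz.
47.76 kHz > fs/2 = 39.44 kHz, folds to fs − 47.76 kHz = 31.12 kHz.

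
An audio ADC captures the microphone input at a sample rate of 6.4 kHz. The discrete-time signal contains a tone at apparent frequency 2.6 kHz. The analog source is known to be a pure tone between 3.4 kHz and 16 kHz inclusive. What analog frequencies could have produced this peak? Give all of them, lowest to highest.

3.8 kHz, 9 kHz, 10.2 kHz, 15.4 kHz

Frequencies that alias to 2.6 kHz are k·fs ± 2.6 kHz for integer k ≥ 0.
k=0: 2.6 kHz.
k=1: 3.8 kHz, 9 kHz.
k=2: 10.2 kHz, 15.4 kHz.
k=3: 16.6 kHz, 21.8 kHz.
Within [3.4 kHz, 16 kHz]: 3.8 kHz, 9 kHz, 10.2 kHz, 15.4 kHz.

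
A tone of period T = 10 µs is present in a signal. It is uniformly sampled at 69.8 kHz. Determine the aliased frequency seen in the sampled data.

T = 10 µs → f = 1/T = 100 kHz.
100 kHz mod fs = 30.2 kHz.
30.2 kHz ≤ fs/2 = 34.9 kHz, appears at 30.2 kHz.

30.2 kHz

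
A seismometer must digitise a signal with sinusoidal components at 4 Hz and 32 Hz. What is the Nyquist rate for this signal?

64 Hz

Highest-frequency component: 32 Hz.
Nyquist rate = 2 × 32 Hz = 64 Hz.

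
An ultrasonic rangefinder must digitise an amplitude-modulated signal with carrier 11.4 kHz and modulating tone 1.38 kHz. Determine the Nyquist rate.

25.56 kHz

AM sidebands sit at fc ± fm = 10.02 kHz and 12.78 kHz.
Highest-frequency component: 12.78 kHz.
Nyquist rate = 2 × 12.78 kHz = 25.56 kHz.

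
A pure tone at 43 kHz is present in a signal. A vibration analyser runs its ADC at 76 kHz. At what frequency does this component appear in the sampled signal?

43 kHz > fs/2 = 38 kHz, folds to fs − 43 kHz = 33 kHz.

33 kHz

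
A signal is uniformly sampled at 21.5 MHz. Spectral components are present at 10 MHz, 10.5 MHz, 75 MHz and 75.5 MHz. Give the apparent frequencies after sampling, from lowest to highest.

fs/2 = 10.75 MHz.
10 MHz ≤ fs/2 = 10.75 MHz, passes unchanged.
10.5 MHz ≤ fs/2 = 10.75 MHz, passes unchanged.
75 MHz mod fs = 10.5 MHz.
10.5 MHz ≤ fs/2 = 10.75 MHz, appears at 10.5 MHz.
75.5 MHz mod fs = 11 MHz.
11 MHz > fs/2 = 10.75 MHz, folds to fs − 11 MHz = 10.5 MHz.
Distinct values: {10 MHz, 10.5 MHz}.

10 MHz, 10.5 MHz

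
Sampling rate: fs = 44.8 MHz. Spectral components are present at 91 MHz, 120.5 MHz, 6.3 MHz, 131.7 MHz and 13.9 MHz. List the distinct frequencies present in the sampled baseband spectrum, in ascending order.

fs/2 = 22.4 MHz.
91 MHz mod fs = 1.4 MHz.
1.4 MHz ≤ fs/2 = 22.4 MHz, appears at 1.4 MHz.
120.5 MHz mod fs = 30.9 MHz.
30.9 MHz > fs/2 = 22.4 MHz, folds to fs − 30.9 MHz = 13.9 MHz.
6.3 MHz ≤ fs/2 = 22.4 MHz, passes unchanged.
131.7 MHz mod fs = 42.1 MHz.
42.1 MHz > fs/2 = 22.4 MHz, folds to fs − 42.1 MHz = 2.7 MHz.
13.9 MHz ≤ fs/2 = 22.4 MHz, passes unchanged.
Distinct values: {1.4 MHz, 2.7 MHz, 6.3 MHz, 13.9 MHz}.

1.4 MHz, 2.7 MHz, 6.3 MHz, 13.9 MHz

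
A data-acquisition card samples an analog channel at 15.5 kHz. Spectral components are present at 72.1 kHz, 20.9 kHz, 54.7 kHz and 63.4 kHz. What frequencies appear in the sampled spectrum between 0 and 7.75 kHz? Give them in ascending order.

fs/2 = 7.75 kHz.
72.1 kHz mod fs = 10.1 kHz.
10.1 kHz > fs/2 = 7.75 kHz, folds to fs − 10.1 kHz = 5.4 kHz.
20.9 kHz mod fs = 5.4 kHz.
5.4 kHz ≤ fs/2 = 7.75 kHz, appears at 5.4 kHz.
54.7 kHz mod fs = 8.2 kHz.
8.2 kHz > fs/2 = 7.75 kHz, folds to fs − 8.2 kHz = 7.3 kHz.
63.4 kHz mod fs = 1.4 kHz.
1.4 kHz ≤ fs/2 = 7.75 kHz, appears at 1.4 kHz.
Distinct values: {1.4 kHz, 5.4 kHz, 7.3 kHz}.

1.4 kHz, 5.4 kHz, 7.3 kHz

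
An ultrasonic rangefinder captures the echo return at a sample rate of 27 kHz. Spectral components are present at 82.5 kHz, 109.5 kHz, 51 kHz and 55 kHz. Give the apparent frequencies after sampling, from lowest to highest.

fs/2 = 13.5 kHz.
82.5 kHz mod fs = 1.5 kHz.
1.5 kHz ≤ fs/2 = 13.5 kHz, appears at 1.5 kHz.
109.5 kHz mod fs = 1.5 kHz.
1.5 kHz ≤ fs/2 = 13.5 kHz, appears at 1.5 kHz.
51 kHz mod fs = 24 kHz.
24 kHz > fs/2 = 13.5 kHz, folds to fs − 24 kHz = 3 kHz.
55 kHz mod fs = 1 kHz.
1 kHz ≤ fs/2 = 13.5 kHz, appears at 1 kHz.
Distinct values: {1 kHz, 1.5 kHz, 3 kHz}.

1 kHz, 1.5 kHz, 3 kHz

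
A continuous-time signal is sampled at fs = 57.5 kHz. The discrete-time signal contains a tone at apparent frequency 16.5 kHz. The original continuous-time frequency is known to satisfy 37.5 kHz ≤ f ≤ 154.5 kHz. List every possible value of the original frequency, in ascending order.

Frequencies that alias to 16.5 kHz are k·fs ± 16.5 kHz for integer k ≥ 0.
k=0: 16.5 kHz.
k=1: 41 kHz, 74 kHz.
k=2: 98.5 kHz, 131.5 kHz.
k=3: 156 kHz, 189 kHz.
Within [37.5 kHz, 154.5 kHz]: 41 kHz, 74 kHz, 98.5 kHz, 131.5 kHz.

41 kHz, 74 kHz, 98.5 kHz, 131.5 kHz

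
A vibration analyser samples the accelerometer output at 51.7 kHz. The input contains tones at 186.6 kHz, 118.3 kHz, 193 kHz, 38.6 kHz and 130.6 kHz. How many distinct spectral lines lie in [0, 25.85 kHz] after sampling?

5

fs/2 = 25.85 kHz.
186.6 kHz mod fs = 31.5 kHz.
31.5 kHz > fs/2 = 25.85 kHz, folds to fs − 31.5 kHz = 20.2 kHz.
118.3 kHz mod fs = 14.9 kHz.
14.9 kHz ≤ fs/2 = 25.85 kHz, appears at 14.9 kHz.
193 kHz mod fs = 37.9 kHz.
37.9 kHz > fs/2 = 25.85 kHz, folds to fs − 37.9 kHz = 13.8 kHz.
38.6 kHz > fs/2 = 25.85 kHz, folds to fs − 38.6 kHz = 13.1 kHz.
130.6 kHz mod fs = 27.2 kHz.
27.2 kHz > fs/2 = 25.85 kHz, folds to fs − 27.2 kHz = 24.5 kHz.
Distinct values: {13.1 kHz, 13.8 kHz, 14.9 kHz, 20.2 kHz, 24.5 kHz} → 5.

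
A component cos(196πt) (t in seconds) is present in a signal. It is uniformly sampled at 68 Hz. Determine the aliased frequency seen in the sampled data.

ω = 196π rad/s → f = ω/(2π) = 98 Hz.
98 Hz mod fs = 30 Hz.
30 Hz ≤ fs/2 = 34 Hz, appears at 30 Hz.

30 Hz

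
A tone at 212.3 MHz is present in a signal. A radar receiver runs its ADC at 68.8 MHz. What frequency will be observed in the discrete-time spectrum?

5.9 MHz

212.3 MHz mod fs = 5.9 MHz.
5.9 MHz ≤ fs/2 = 34.4 MHz, appears at 5.9 MHz.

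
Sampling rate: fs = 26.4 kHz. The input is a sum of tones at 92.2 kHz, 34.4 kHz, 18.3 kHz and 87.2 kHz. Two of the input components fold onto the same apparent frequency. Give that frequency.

8 kHz

fs/2 = 13.2 kHz.
92.2 kHz mod fs = 13 kHz.
13 kHz ≤ fs/2 = 13.2 kHz, appears at 13 kHz.
34.4 kHz mod fs = 8 kHz.
8 kHz ≤ fs/2 = 13.2 kHz, appears at 8 kHz.
18.3 kHz > fs/2 = 13.2 kHz, folds to fs − 18.3 kHz = 8.1 kHz.
87.2 kHz mod fs = 8 kHz.
8 kHz ≤ fs/2 = 13.2 kHz, appears at 8 kHz.
34.4 kHz and 87.2 kHz both map to 8 kHz.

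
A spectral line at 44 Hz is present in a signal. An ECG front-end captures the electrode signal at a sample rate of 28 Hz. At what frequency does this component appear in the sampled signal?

44 Hz mod fs = 16 Hz.
16 Hz > fs/2 = 14 Hz, folds to fs − 16 Hz = 12 Hz.

12 Hz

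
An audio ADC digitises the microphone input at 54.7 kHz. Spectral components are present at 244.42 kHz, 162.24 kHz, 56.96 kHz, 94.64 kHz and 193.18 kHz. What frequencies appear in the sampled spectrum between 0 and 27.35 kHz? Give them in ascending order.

fs/2 = 27.35 kHz.
244.42 kHz mod fs = 25.62 kHz.
25.62 kHz ≤ fs/2 = 27.35 kHz, appears at 25.62 kHz.
162.24 kHz mod fs = 52.84 kHz.
52.84 kHz > fs/2 = 27.35 kHz, folds to fs − 52.84 kHz = 1.86 kHz.
56.96 kHz mod fs = 2.26 kHz.
2.26 kHz ≤ fs/2 = 27.35 kHz, appears at 2.26 kHz.
94.64 kHz mod fs = 39.94 kHz.
39.94 kHz > fs/2 = 27.35 kHz, folds to fs − 39.94 kHz = 14.76 kHz.
193.18 kHz mod fs = 29.08 kHz.
29.08 kHz > fs/2 = 27.35 kHz, folds to fs − 29.08 kHz = 25.62 kHz.
Distinct values: {1.86 kHz, 2.26 kHz, 14.76 kHz, 25.62 kHz}.

1.86 kHz, 2.26 kHz, 14.76 kHz, 25.62 kHz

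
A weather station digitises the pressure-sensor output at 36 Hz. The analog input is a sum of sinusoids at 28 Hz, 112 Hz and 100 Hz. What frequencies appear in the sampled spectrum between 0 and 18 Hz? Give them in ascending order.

fs/2 = 18 Hz.
28 Hz > fs/2 = 18 Hz, folds to fs − 28 Hz = 8 Hz.
112 Hz mod fs = 4 Hz.
4 Hz ≤ fs/2 = 18 Hz, appears at 4 Hz.
100 Hz mod fs = 28 Hz.
28 Hz > fs/2 = 18 Hz, folds to fs − 28 Hz = 8 Hz.
Distinct values: {4 Hz, 8 Hz}.

4 Hz, 8 Hz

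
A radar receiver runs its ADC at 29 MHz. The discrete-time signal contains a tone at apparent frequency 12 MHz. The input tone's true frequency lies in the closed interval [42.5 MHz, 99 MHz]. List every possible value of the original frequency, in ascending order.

46 MHz, 70 MHz, 75 MHz, 99 MHz

Frequencies that alias to 12 MHz are k·fs ± 12 MHz for integer k ≥ 0.
k=0: 12 MHz.
k=1: 17 MHz, 41 MHz.
k=2: 46 MHz, 70 MHz.
k=3: 75 MHz, 99 MHz.
k=4: 104 MHz, 128 MHz.
Within [42.5 MHz, 99 MHz]: 46 MHz, 70 MHz, 75 MHz, 99 MHz.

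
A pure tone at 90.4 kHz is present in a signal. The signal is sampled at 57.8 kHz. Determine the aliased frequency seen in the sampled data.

25.2 kHz

90.4 kHz mod fs = 32.6 kHz.
32.6 kHz > fs/2 = 28.9 kHz, folds to fs − 32.6 kHz = 25.2 kHz.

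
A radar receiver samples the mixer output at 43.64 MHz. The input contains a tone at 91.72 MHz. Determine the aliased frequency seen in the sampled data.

91.72 MHz mod fs = 4.44 MHz.
4.44 MHz ≤ fs/2 = 21.82 MHz, appears at 4.44 MHz.

4.44 MHz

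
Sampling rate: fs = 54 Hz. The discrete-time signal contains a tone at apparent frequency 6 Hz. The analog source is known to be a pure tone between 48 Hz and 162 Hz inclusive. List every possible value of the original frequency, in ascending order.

Frequencies that alias to 6 Hz are k·fs ± 6 Hz for integer k ≥ 0.
k=0: 6 Hz.
k=1: 48 Hz, 60 Hz.
k=2: 102 Hz, 114 Hz.
k=3: 156 Hz, 168 Hz.
k=4: 210 Hz, 222 Hz.
Within [48 Hz, 162 Hz]: 48 Hz, 60 Hz, 102 Hz, 114 Hz, 156 Hz.

48 Hz, 60 Hz, 102 Hz, 114 Hz, 156 Hz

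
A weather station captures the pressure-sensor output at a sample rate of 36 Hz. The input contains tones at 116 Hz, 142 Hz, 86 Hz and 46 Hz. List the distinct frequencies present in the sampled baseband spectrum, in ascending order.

2 Hz, 8 Hz, 10 Hz, 14 Hz

fs/2 = 18 Hz.
116 Hz mod fs = 8 Hz.
8 Hz ≤ fs/2 = 18 Hz, appears at 8 Hz.
142 Hz mod fs = 34 Hz.
34 Hz > fs/2 = 18 Hz, folds to fs − 34 Hz = 2 Hz.
86 Hz mod fs = 14 Hz.
14 Hz ≤ fs/2 = 18 Hz, appears at 14 Hz.
46 Hz mod fs = 10 Hz.
10 Hz ≤ fs/2 = 18 Hz, appears at 10 Hz.
Distinct values: {2 Hz, 8 Hz, 10 Hz, 14 Hz}.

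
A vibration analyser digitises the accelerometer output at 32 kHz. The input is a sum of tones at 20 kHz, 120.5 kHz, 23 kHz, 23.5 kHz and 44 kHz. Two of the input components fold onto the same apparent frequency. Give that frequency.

12 kHz

fs/2 = 16 kHz.
20 kHz > fs/2 = 16 kHz, folds to fs − 20 kHz = 12 kHz.
120.5 kHz mod fs = 24.5 kHz.
24.5 kHz > fs/2 = 16 kHz, folds to fs − 24.5 kHz = 7.5 kHz.
23 kHz > fs/2 = 16 kHz, folds to fs − 23 kHz = 9 kHz.
23.5 kHz > fs/2 = 16 kHz, folds to fs − 23.5 kHz = 8.5 kHz.
44 kHz mod fs = 12 kHz.
12 kHz ≤ fs/2 = 16 kHz, appears at 12 kHz.
20 kHz and 44 kHz both map to 12 kHz.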